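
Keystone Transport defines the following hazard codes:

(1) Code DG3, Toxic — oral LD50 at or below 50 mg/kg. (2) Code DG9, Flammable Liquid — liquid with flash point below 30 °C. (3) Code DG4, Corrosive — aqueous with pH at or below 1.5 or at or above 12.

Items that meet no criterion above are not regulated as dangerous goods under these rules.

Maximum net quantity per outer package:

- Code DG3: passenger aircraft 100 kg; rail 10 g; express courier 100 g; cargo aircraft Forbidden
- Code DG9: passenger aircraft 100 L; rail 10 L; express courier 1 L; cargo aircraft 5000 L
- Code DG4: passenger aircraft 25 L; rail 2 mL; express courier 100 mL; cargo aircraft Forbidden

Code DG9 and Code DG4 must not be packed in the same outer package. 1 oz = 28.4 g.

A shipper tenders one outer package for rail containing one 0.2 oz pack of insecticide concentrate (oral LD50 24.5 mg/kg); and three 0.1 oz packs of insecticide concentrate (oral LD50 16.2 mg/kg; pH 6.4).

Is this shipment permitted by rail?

With oral LD50 24.5 mg/kg (≤ 50 mg/kg), the insecticide concentrate falls in Code DG3.
The insecticide concentrate has oral LD50 16.2 mg/kg, which is ≤ 50 mg/kg, so it is Code DG3 (Toxic).
Total Code DG3: (one 0.2 oz pack = 5.68 g) + (three 0.1 oz packs = 8.52 g) = 14.2 g.
14.2 g exceeds the rail limit of 10 g for Code DG3.

No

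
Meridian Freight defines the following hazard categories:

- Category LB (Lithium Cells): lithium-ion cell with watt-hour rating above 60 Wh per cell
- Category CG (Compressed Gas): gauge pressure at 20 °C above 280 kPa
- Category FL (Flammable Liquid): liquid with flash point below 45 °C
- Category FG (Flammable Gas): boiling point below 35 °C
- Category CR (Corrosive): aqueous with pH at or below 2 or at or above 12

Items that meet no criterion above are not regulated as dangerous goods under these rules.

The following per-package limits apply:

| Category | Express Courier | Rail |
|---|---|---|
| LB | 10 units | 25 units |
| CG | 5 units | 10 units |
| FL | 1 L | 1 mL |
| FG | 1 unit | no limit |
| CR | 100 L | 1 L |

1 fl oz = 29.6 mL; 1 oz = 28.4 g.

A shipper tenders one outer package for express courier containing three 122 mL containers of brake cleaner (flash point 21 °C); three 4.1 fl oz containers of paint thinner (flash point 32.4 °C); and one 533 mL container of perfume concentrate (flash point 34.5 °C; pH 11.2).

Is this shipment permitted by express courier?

The brake cleaner has flash point 21 °C, which is < 45 °C, so it is Category FL (Flammable Liquid).
The paint thinner has flash point 32.4 °C, which is < 45 °C, so it is Category FL (Flammable Liquid).
The perfume concentrate has flash point 34.5 °C, which is < 45 °C, so it is Category FL (Flammable Liquid).
Category FL net quantity: (three 122 mL containers = 366 mL) + (three 4.1 fl oz containers = 364.08 mL) + 533 mL = 1263.08 mL.
That exceeds the Category FL express courier limit of 1 L.

No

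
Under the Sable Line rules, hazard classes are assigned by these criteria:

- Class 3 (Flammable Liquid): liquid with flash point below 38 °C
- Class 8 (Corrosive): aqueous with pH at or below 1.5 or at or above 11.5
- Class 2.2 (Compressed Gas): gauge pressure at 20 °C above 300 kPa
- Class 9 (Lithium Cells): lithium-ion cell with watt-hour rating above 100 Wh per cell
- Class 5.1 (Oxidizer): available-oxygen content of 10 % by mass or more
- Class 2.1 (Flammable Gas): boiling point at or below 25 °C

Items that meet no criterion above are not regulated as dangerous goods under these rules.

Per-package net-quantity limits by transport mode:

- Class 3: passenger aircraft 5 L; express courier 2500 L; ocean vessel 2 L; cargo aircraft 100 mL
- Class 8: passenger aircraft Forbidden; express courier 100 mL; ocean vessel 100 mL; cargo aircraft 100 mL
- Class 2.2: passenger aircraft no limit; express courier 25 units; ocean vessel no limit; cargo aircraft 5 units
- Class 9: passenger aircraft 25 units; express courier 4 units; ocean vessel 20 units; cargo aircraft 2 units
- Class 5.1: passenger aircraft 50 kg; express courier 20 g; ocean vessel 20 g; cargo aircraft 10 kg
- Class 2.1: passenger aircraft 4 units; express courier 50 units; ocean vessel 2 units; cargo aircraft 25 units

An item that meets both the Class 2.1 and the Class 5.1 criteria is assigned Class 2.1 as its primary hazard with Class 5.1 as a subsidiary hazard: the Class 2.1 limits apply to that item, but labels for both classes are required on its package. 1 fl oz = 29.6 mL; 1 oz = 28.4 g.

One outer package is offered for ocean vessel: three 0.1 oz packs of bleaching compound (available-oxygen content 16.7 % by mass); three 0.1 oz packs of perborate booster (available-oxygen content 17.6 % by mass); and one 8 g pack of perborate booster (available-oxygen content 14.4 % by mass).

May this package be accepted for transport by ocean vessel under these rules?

With available-oxygen content 16.7 % by mass (≥ 10 % by mass), the bleaching compound falls in Class 5.1.
The perborate booster has available-oxygen content 17.6 % by mass, which is ≥ 10 % by mass, so it is Class 5.1 (Oxidizer).
With available-oxygen content 14.4 % by mass (≥ 10 % by mass), the perborate booster falls in Class 5.1.
Class 5.1 net quantity: (three 0.1 oz packs = 8.52 g) + (three 0.1 oz packs = 8.52 g) + 8 g = 25.04 g.
25.04 g > 20 g (ocean vessel limit, Class 5.1) — over the limit.

No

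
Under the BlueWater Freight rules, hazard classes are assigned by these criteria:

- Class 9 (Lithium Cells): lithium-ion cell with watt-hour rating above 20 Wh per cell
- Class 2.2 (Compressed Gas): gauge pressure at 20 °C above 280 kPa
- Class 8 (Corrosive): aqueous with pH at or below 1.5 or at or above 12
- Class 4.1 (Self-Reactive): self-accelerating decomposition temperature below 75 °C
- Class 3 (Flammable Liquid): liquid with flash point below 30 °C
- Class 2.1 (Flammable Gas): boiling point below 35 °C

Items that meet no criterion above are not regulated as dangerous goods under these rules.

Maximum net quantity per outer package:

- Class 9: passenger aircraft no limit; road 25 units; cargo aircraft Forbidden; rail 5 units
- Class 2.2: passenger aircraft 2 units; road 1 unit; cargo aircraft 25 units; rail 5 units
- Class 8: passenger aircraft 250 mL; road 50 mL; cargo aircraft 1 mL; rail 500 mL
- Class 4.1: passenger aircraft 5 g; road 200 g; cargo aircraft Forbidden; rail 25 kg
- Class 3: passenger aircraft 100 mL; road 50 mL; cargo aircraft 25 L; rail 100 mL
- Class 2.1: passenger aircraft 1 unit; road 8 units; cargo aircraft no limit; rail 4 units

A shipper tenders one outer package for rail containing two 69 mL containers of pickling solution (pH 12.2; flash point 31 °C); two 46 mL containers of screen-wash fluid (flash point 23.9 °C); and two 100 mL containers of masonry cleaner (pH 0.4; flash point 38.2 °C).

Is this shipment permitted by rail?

Pickling solution: pH 12.2 ≥ 12 → Class 8 (Corrosive).
Flash point 23.9 °C meets the Class 3 criterion (Flammable Liquid), so the screen-wash fluid is Class 3.
With pH 0.4 (≤ 1.5), the masonry cleaner falls in Class 8.
Class 8 net quantity: (two 69 mL containers = 138 mL) + (two 100 mL containers = 200 mL) = 338 mL.
338 mL ≤ 500 mL (rail limit, Class 8) — within limit.
Class 3 quantity: two 46 mL containers = 92 mL.
92 mL ≤ 100 mL (rail limit, Class 3) — within limit.
Every hazard class is within its rail limit and no segregation rule is violated.

Yes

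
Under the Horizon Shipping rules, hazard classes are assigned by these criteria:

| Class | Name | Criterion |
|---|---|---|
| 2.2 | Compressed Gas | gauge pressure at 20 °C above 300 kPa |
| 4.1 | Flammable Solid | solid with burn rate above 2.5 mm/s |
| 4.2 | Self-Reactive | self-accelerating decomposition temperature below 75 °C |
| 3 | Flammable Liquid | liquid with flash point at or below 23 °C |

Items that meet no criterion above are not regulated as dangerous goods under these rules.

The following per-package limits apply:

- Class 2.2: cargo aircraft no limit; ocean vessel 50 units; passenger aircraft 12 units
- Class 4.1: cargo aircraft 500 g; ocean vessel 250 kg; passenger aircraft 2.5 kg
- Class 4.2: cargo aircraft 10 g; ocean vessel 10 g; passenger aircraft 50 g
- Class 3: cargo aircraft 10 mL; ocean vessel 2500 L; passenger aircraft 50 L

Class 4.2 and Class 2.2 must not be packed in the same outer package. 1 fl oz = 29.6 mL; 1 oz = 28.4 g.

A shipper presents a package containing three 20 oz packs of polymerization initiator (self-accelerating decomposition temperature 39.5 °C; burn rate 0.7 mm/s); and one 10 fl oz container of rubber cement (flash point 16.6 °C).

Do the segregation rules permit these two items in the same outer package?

Self-accelerating decomposition temperature 39.5 °C meets the Class 4.2 criterion (Self-Reactive), so the polymerization initiator is Class 4.2.
Flash point 16.6 °C meets the Class 3 criterion (Flammable Liquid), so the rubber cement is Class 3.
No segregation rule bars Class 4.2 with Class 3.

Yes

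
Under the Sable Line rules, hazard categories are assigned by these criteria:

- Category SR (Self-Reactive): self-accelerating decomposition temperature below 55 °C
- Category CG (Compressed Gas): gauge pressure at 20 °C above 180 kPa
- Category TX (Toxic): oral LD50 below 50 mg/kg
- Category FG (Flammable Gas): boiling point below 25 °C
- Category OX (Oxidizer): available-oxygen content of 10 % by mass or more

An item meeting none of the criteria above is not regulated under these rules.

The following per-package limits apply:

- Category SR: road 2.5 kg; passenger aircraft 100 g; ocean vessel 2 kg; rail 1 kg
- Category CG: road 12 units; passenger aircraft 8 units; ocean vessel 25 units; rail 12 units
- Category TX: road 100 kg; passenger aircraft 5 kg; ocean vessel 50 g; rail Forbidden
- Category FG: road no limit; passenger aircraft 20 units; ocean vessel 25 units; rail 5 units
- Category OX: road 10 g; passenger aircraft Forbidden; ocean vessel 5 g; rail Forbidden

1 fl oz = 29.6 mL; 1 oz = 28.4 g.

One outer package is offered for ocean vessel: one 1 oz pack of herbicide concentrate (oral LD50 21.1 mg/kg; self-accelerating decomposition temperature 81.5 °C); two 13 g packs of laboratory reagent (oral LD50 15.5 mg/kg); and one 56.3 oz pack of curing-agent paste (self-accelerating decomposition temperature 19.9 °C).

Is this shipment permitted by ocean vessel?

Oral LD50 21.1 mg/kg meets the Category TX criterion (Toxic), so the herbicide concentrate is Category TX.
Laboratory reagent: oral LD50 15.5 mg/kg < 50 mg/kg → Category TX (Toxic).
With self-accelerating decomposition temperature 19.9 °C (< 55 °C), the curing-agent paste falls in Category SR.
Category TX net quantity: (one 1 oz pack = 28.4 g) + (two 13 g packs = 26 g) = 54.4 g.
That exceeds the Category TX ocean vessel limit of 50 g.
Category SR quantity: one 56.3 oz pack = 1598.92 g.
1598.92 g ≤ 2 kg (ocean vessel limit, Category SR) — within limit.

No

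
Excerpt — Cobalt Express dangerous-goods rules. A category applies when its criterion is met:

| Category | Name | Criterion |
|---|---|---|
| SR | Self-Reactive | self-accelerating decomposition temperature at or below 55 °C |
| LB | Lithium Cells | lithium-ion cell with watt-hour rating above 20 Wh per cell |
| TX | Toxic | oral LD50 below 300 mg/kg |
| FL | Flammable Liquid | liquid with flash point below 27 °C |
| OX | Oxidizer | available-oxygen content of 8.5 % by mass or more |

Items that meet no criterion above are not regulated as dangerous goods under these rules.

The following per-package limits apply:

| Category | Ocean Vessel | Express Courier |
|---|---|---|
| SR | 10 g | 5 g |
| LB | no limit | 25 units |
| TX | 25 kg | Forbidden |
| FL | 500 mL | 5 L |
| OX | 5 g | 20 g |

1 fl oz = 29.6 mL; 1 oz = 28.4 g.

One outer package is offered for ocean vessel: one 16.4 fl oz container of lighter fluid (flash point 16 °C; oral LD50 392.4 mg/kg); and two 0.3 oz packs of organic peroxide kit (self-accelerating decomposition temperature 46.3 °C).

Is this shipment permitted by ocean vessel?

With flash point 16 °C (< 27 °C), the lighter fluid falls in Category FL.
The organic peroxide kit has self-accelerating decomposition temperature 46.3 °C, which is ≤ 55 °C, so it is Category SR (Self-Reactive).
Category SR quantity: two 0.3 oz packs = 17.04 g.
That exceeds the Category SR ocean vessel limit of 10 g.
Category FL quantity: one 16.4 fl oz container = 485.44 mL.
485.44 mL ≤ 500 mL (ocean vessel limit, Category FL) — within limit.

No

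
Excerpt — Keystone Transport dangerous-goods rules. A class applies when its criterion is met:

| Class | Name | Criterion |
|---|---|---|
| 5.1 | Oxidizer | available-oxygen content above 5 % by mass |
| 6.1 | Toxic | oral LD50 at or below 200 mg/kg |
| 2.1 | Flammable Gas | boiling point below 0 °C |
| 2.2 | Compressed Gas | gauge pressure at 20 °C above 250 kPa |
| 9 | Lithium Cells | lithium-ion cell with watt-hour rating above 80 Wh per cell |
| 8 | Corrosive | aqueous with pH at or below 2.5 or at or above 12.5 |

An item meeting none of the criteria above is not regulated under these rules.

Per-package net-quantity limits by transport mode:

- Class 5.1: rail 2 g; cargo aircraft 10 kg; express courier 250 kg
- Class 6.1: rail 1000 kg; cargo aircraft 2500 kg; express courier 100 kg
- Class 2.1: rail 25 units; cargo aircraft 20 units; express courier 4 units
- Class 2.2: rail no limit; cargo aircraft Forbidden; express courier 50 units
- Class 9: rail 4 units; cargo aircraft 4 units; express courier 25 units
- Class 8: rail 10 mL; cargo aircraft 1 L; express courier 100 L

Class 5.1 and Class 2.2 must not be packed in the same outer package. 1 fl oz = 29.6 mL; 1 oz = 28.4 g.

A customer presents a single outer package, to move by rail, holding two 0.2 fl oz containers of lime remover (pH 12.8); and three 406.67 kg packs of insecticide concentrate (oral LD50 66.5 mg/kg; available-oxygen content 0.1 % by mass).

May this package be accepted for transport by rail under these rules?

No

pH 12.8 meets the Class 8 criterion (Corrosive), so the lime remover is Class 8.
With oral LD50 66.5 mg/kg (≤ 200 mg/kg), the insecticide concentrate falls in Class 6.1.
Class 8 quantity: two 0.2 fl oz containers = 11.84 mL.
11.84 mL > 10 mL (rail limit, Class 8) — over the limit.
Class 6.1 quantity: three 406.67 kg packs = 1220.01 kg.
1220.01 kg > 1000 kg (rail limit, Class 6.1) — over the limit.
The segregation rule (Class 5.1 with Class 2.2) does not apply to Class 8 with Class 6.1.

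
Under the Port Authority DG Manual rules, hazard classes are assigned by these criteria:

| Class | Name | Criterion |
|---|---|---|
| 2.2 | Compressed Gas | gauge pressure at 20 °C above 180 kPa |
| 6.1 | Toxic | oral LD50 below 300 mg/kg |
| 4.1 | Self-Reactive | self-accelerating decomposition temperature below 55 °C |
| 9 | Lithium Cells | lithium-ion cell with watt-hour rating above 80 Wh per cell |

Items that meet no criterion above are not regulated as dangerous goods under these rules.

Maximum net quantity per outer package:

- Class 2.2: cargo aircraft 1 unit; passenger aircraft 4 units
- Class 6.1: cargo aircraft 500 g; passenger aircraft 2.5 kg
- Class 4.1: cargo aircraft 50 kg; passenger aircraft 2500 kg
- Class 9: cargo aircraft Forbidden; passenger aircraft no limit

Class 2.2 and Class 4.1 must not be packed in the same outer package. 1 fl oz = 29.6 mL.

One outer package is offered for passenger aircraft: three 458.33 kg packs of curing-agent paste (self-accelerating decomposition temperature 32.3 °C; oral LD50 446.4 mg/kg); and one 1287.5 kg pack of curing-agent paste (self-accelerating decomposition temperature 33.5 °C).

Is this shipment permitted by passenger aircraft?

No

Curing-agent paste: self-accelerating decomposition temperature 32.3 °C < 55 °C → Class 4.1 (Self-Reactive).
Self-accelerating decomposition temperature 33.5 °C meets the Class 4.1 criterion (Self-Reactive), so the curing-agent paste is Class 4.1.
Total Class 4.1: (three 458.33 kg packs = 1374.99 kg) + 1287.5 kg = 2662.49 kg.
2662.49 kg exceeds the passenger aircraft limit of 2500 kg for Class 4.1.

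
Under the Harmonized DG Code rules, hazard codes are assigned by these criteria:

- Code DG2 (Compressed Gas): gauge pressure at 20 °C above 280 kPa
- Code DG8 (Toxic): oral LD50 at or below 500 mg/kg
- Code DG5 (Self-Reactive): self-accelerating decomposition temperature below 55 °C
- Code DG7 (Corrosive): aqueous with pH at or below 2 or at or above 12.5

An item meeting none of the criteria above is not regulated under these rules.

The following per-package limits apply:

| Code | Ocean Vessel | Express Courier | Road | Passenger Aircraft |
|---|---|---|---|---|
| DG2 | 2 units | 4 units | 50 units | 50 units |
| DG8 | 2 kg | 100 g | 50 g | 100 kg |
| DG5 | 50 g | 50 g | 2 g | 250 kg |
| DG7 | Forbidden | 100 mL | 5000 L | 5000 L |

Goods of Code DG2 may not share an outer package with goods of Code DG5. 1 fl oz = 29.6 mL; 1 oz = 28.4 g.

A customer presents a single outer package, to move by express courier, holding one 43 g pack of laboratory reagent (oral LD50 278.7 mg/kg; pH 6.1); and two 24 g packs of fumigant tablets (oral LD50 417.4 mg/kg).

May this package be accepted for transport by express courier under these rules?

Yes

The laboratory reagent has oral LD50 278.7 mg/kg, which is ≤ 500 mg/kg, so it is Code DG8 (Toxic).
Oral LD50 417.4 mg/kg meets the Code DG8 criterion (Toxic), so the fumigant tablets are Code DG8.
Total Code DG8: 43 g + (two 24 g packs = 48 g) = 91 g.
That is within the Code DG8 express courier limit of 100 g.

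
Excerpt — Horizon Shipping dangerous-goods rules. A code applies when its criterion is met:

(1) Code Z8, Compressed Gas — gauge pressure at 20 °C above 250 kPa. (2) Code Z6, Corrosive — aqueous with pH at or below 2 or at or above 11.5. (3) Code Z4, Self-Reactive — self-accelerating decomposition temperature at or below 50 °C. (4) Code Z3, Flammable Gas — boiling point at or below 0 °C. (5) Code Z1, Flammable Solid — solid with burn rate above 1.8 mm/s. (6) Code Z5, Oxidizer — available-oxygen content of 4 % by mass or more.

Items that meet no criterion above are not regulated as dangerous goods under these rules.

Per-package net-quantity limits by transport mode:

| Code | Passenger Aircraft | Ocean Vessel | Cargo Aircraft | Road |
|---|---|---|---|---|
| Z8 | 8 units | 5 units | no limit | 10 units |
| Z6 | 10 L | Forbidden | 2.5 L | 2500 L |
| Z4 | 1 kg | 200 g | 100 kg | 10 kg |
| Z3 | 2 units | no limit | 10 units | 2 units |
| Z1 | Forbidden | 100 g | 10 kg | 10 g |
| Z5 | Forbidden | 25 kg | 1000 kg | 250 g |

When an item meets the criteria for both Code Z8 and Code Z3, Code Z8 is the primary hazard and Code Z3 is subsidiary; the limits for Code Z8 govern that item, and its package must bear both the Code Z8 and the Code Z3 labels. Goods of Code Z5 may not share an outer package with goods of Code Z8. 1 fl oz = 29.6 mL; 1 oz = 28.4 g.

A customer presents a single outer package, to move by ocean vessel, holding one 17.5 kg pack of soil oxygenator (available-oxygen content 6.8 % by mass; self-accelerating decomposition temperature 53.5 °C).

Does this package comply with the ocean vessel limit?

The soil oxygenator has available-oxygen content 6.8 % by mass, which is ≥ 4 % by mass, so it is Code Z5 (Oxidizer).
Code Z5 quantity: 17.5 kg.
17.5 kg ≤ 25 kg (ocean vessel limit, Code Z5) — within limit.

Yes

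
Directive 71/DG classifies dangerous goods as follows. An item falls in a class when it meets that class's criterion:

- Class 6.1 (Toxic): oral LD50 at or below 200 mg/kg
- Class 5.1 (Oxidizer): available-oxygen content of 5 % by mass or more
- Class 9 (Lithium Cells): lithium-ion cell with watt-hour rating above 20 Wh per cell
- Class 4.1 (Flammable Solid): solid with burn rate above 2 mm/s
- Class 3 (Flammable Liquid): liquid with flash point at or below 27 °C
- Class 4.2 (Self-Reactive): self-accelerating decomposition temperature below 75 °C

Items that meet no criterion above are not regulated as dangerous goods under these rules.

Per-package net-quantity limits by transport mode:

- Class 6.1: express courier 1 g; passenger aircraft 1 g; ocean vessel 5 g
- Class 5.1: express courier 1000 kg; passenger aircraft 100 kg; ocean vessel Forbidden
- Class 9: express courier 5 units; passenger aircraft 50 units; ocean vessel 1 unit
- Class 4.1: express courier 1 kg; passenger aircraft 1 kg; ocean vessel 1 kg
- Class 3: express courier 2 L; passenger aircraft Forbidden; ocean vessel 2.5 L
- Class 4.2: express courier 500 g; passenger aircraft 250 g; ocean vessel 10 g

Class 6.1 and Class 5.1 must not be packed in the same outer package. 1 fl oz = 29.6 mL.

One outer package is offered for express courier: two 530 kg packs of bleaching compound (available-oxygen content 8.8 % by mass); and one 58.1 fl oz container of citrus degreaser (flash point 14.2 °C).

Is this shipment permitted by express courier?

No

The bleaching compound has available-oxygen content 8.8 % by mass, which is ≥ 5 % by mass, so it is Class 5.1 (Oxidizer).
The citrus degreaser has flash point 14.2 °C, which is ≤ 27 °C, so it is Class 3 (Flammable Liquid).
Class 3 quantity: one 58.1 fl oz container = 1719.76 mL.
That is within the Class 3 express courier limit of 2 L.
Class 5.1 quantity: two 530 kg packs = 1060 kg.
That exceeds the Class 5.1 express courier limit of 1000 kg.
The segregation rule (Class 6.1 with Class 5.1) does not apply to Class 3 with Class 5.1.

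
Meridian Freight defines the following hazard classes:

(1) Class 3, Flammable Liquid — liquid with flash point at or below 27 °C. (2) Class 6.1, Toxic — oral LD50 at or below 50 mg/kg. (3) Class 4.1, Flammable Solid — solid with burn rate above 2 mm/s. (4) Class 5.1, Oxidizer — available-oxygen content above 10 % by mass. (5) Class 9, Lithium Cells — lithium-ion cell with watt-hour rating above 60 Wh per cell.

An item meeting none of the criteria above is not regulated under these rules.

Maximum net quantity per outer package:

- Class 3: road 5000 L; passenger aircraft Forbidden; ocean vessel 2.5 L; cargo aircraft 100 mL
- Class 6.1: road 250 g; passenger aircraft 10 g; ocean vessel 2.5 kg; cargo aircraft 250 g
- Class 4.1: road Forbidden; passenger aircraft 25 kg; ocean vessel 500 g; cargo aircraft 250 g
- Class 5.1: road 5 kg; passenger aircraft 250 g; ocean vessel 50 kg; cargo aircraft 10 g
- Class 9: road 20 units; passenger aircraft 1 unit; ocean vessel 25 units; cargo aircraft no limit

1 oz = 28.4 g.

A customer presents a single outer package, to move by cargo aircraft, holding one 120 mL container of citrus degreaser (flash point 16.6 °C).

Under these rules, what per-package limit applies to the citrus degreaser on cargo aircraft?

Citrus degreaser: flash point 16.6 °C ≤ 27 °C → Class 3 (Flammable Liquid).
The cargo aircraft limit for Class 3 is 100 mL.

100 mL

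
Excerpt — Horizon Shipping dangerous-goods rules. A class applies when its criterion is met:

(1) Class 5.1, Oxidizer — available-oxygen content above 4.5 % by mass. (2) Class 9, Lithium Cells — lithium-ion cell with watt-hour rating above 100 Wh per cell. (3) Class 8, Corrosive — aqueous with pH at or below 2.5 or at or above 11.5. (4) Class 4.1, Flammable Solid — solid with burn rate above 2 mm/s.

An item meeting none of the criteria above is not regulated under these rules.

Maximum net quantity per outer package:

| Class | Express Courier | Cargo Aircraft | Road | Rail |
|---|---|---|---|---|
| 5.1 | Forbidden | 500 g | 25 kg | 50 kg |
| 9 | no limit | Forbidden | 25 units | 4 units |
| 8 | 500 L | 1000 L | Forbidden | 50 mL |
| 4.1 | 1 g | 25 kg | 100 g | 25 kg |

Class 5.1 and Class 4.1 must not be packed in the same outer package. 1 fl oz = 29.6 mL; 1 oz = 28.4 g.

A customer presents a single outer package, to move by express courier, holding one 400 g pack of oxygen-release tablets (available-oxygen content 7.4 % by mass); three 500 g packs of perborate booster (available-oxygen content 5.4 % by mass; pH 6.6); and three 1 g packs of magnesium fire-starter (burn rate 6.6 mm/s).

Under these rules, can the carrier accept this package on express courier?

No

With available-oxygen content 7.4 % by mass (> 4.5 % by mass), the oxygen-release tablets fall in Class 5.1.
Perborate booster: available-oxygen content 5.4 % by mass > 4.5 % by mass → Class 5.1 (Oxidizer).
With burn rate 6.6 mm/s (> 2 mm/s), the magnesium fire-starter falls in Class 4.1.
Class 5.1 net quantity: 400 g + (three 500 g packs = 1.5 kg) = 1.9 kg.
By express courier, Class 5.1 is Forbidden regardless of quantity.
Class 4.1 quantity: three 1 g packs = 3 g.
3 g exceeds the express courier limit of 1 g for Class 4.1.
Class 5.1 and Class 4.1 may not share an outer package.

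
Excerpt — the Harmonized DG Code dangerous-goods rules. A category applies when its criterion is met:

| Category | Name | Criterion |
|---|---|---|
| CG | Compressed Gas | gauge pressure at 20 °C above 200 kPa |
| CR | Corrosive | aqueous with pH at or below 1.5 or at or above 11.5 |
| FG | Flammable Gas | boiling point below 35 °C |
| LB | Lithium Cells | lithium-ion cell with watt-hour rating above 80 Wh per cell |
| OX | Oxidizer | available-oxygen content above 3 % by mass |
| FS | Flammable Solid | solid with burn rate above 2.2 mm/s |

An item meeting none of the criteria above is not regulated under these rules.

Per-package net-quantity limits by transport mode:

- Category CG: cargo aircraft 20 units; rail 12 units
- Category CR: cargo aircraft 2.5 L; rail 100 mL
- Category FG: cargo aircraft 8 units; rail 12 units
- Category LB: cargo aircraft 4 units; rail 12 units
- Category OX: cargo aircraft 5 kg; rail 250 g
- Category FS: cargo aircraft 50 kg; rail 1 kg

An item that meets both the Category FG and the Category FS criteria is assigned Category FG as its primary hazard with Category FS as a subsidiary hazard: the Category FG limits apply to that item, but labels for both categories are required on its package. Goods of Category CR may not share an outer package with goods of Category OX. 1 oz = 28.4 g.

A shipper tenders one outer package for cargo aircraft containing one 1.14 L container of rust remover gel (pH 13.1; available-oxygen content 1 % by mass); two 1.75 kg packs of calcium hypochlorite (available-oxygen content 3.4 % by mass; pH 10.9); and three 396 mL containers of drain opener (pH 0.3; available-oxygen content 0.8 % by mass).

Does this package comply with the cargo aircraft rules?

No

The rust remover gel has pH 13.1, which is ≥ 11.5, so it is Category CR (Corrosive).
The calcium hypochlorite has available-oxygen content 3.4 % by mass, which is > 3 % by mass, so it is Category OX (Oxidizer).
pH 0.3 meets the Category CR criterion (Corrosive), so the drain opener is Category CR.
Total Category CR: 1.14 L + (three 396 mL containers = 1.188 L) = 2.328 L.
That is within the Category CR cargo aircraft limit of 2.5 L.
Category OX quantity: two 1.75 kg packs = 3.5 kg.
3.5 kg is within the cargo aircraft limit of 5 kg for Category OX.
Category CR and Category OX may not share an outer package.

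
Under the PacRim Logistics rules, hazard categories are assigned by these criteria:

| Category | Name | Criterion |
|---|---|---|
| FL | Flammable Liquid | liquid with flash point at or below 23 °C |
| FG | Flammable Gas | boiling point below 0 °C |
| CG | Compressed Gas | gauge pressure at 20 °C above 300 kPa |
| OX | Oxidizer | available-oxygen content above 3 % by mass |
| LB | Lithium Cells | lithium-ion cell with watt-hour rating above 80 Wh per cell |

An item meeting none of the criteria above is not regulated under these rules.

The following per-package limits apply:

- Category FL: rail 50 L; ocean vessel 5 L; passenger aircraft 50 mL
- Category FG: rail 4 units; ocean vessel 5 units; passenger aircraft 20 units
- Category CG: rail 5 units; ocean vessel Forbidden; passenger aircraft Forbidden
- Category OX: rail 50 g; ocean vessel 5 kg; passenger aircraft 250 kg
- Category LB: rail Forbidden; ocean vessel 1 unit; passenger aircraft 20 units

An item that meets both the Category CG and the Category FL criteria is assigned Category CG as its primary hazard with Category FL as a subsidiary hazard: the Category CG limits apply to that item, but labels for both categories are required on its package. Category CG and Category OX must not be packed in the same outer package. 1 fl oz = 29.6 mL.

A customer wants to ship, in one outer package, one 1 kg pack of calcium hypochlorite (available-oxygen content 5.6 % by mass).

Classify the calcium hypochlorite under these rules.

Category OX

Calcium hypochlorite: available-oxygen content 5.6 % by mass > 3 % by mass → Category OX (Oxidizer).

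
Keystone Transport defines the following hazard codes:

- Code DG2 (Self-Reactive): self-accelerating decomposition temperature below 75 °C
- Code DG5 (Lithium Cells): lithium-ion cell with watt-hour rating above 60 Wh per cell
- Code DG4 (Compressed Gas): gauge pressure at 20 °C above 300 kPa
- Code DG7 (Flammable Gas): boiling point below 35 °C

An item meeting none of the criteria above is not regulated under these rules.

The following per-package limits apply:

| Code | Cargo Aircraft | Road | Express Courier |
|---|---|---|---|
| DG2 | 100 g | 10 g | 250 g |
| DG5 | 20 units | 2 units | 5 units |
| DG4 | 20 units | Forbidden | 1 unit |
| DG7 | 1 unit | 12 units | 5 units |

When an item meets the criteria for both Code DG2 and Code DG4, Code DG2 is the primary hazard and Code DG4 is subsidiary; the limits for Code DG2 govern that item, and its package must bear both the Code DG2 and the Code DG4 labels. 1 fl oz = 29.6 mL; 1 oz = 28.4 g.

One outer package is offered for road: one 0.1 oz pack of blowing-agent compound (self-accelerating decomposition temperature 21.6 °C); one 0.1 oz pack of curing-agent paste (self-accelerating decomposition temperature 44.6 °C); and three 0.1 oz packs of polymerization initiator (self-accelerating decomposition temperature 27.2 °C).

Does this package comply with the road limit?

Self-accelerating decomposition temperature 21.6 °C meets the Code DG2 criterion (Self-Reactive), so the blowing-agent compound is Code DG2.
Curing-agent paste: self-accelerating decomposition temperature 44.6 °C < 75 °C → Code DG2 (Self-Reactive).
Self-accelerating decomposition temperature 27.2 °C meets the Code DG2 criterion (Self-Reactive), so the polymerization initiator is Code DG2.
Code DG2 net quantity: (one 0.1 oz pack = 2.84 g) + (one 0.1 oz pack = 2.84 g) + (three 0.1 oz packs = 8.52 g) = 14.2 g.
14.2 g > 10 g (road limit, Code DG2) — over the limit.

No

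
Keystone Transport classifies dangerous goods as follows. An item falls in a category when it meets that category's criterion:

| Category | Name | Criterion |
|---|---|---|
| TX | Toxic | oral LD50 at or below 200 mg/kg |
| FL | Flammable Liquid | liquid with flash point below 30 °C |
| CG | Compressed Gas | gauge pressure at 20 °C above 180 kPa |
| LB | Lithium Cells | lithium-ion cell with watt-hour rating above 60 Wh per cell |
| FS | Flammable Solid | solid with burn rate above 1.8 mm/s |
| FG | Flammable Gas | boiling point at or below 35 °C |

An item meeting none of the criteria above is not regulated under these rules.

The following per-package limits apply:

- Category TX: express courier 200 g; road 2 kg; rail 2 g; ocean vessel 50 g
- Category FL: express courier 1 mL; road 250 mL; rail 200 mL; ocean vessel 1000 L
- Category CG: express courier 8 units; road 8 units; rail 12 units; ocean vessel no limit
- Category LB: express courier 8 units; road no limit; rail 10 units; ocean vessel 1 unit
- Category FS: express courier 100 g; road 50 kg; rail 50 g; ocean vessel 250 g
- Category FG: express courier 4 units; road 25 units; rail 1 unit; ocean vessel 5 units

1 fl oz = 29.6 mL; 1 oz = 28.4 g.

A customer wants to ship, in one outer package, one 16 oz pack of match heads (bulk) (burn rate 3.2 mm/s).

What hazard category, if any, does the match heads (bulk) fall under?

Category FS

With burn rate 3.2 mm/s (> 1.8 mm/s), the match heads (bulk) fall in Category FS.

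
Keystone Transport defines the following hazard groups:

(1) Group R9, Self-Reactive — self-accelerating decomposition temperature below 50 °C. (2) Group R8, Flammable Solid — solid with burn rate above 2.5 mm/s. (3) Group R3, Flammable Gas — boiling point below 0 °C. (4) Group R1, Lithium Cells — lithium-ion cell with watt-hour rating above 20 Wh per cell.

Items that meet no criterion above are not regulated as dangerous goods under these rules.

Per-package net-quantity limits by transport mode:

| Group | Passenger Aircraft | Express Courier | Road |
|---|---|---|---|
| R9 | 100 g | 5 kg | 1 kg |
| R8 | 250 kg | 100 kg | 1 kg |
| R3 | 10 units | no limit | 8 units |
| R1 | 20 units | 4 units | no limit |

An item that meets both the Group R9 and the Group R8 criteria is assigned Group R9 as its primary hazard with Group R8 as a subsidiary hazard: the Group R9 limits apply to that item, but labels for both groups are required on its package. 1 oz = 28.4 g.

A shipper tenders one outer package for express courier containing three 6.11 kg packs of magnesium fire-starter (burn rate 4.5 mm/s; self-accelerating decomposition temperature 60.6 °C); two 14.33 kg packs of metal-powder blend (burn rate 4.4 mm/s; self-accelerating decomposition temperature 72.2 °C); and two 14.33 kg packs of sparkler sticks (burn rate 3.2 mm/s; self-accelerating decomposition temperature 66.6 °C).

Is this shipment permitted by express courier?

Yes

Magnesium fire-starter: burn rate 4.5 mm/s > 2.5 mm/s → Group R8 (Flammable Solid).
With burn rate 4.4 mm/s (> 2.5 mm/s), the metal-powder blend falls in Group R8.
Sparkler sticks: burn rate 3.2 mm/s > 2.5 mm/s → Group R8 (Flammable Solid).
Group R8 net quantity: (three 6.11 kg packs = 18.33 kg) + (two 14.33 kg packs = 28.66 kg) + (two 14.33 kg packs = 28.66 kg) = 75.65 kg.
75.65 kg is within the express courier limit of 100 kg for Group R8.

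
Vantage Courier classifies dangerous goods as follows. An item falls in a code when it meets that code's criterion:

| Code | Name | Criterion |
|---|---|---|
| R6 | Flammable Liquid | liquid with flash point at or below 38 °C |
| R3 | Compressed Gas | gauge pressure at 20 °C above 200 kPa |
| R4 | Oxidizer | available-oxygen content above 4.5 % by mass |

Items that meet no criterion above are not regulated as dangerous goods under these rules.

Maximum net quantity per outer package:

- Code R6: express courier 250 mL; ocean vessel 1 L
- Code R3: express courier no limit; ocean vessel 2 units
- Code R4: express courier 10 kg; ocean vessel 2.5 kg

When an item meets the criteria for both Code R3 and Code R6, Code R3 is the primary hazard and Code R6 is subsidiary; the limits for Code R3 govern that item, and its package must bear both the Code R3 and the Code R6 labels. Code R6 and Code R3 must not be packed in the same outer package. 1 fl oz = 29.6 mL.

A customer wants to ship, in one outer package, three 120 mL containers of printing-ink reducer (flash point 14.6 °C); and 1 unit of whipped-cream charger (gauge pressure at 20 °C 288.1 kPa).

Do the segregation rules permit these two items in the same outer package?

No

Flash point 14.6 °C meets the Code R6 criterion (Flammable Liquid), so the printing-ink reducer is Code R6.
The whipped-cream charger has gauge pressure at 20 °C 288.1 kPa, which is > 200 kPa, so it is Code R3 (Compressed Gas).
Code R6 and Code R3 may not share an outer package.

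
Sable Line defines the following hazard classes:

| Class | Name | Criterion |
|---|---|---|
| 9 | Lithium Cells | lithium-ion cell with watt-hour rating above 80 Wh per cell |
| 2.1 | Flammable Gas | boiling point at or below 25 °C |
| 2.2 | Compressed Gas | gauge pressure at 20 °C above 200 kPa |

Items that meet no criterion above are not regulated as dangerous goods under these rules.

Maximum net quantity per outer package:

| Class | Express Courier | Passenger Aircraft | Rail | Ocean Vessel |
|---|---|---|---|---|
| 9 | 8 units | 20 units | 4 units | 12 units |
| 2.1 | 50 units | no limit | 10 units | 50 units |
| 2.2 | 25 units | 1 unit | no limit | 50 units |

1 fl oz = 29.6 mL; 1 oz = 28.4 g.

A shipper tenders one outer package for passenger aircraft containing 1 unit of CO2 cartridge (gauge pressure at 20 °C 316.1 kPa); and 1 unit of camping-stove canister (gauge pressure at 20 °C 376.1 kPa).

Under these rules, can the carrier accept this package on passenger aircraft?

With gauge pressure at 20 °C 316.1 kPa (> 200 kPa), the CO2 cartridge falls in Class 2.2.
Gauge pressure at 20 °C 376.1 kPa meets the Class 2.2 criterion (Compressed Gas), so the camping-stove canister is Class 2.2.
Class 2.2 net quantity: 1 unit + 1 unit = 2 units.
2 units > 1 unit (passenger aircraft limit, Class 2.2) — over the limit.

No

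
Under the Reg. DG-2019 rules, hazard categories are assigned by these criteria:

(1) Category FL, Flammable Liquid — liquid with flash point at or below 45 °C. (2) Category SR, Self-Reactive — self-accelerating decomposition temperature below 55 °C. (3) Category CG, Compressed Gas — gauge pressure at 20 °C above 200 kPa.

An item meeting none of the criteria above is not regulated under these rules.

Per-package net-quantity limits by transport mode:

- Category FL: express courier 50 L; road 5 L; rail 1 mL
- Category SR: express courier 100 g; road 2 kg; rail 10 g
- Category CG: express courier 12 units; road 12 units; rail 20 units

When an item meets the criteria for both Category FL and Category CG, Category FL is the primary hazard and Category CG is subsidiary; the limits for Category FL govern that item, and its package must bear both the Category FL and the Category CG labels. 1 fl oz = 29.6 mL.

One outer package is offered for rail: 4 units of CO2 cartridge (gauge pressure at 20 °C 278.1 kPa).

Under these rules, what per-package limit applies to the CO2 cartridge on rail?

20 units

CO2 cartridge: gauge pressure at 20 °C 278.1 kPa > 200 kPa → Category CG (Compressed Gas).
The rail limit for Category CG is 20 units.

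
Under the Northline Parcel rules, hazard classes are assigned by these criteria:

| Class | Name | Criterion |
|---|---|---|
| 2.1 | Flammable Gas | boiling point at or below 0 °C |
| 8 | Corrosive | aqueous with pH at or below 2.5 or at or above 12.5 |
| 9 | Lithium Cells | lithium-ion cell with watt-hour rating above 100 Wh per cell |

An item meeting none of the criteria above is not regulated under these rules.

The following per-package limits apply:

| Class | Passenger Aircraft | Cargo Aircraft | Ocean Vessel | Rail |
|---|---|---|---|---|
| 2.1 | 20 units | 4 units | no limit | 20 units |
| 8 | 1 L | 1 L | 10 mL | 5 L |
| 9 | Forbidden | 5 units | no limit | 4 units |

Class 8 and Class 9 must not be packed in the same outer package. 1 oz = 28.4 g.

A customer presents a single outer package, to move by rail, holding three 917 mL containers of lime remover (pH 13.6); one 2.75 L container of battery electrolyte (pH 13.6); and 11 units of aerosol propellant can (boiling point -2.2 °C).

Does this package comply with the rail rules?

No

With pH 13.6 (≥ 12.5), the lime remover falls in Class 8.
The battery electrolyte has pH 13.6, which is ≥ 12.5, so it is Class 8 (Corrosive).
Boiling point -2.2 °C meets the Class 2.1 criterion (Flammable Gas), so the aerosol propellant can is Class 2.1.
Class 2.1 quantity: 11 units.
11 units is within the rail limit of 20 units for Class 2.1.
Total Class 8: (three 917 mL containers = 2.751 L) + 2.75 L = 5.501 L.
That exceeds the Class 8 rail limit of 5 L.
The segregation rule (Class 8 with Class 9) does not apply to Class 2.1 with Class 8.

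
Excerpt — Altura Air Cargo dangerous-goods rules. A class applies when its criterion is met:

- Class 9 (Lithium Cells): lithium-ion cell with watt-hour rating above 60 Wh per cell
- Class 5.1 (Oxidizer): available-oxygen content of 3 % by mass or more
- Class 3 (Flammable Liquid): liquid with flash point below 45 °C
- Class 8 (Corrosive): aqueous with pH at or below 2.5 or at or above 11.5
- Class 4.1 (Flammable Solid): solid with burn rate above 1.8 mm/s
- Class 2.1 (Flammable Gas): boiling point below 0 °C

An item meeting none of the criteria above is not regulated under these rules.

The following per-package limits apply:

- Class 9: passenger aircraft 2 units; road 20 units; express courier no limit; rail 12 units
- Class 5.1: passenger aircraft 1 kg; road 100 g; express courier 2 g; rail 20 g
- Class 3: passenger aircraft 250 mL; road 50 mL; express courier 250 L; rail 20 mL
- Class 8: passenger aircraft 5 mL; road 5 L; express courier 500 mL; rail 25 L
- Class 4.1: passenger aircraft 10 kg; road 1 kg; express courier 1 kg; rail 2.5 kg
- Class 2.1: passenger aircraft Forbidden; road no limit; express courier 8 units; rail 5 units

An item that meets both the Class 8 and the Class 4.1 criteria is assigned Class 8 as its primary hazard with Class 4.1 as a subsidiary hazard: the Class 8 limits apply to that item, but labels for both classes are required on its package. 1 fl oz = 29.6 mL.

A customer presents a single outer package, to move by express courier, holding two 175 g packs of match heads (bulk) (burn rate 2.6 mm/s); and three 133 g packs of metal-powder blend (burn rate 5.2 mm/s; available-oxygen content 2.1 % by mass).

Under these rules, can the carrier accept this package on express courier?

Yes

Match heads (bulk): burn rate 2.6 mm/s > 1.8 mm/s → Class 4.1 (Flammable Solid).
With burn rate 5.2 mm/s (> 1.8 mm/s), the metal-powder blend falls in Class 4.1.
Total Class 4.1: (two 175 g packs = 350 g) + (three 133 g packs = 399 g) = 749 g.
749 g is within the express courier limit of 1 kg for Class 4.1.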